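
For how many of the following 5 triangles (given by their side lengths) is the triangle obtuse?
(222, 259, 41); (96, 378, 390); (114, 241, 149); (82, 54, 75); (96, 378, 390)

2

(222,259,41): 41²+222² = 50965 < 67081 = 259² → obtuse
(96,378,390): 96²+378² = 152100 = 390² → right
(114,241,149): 114²+149² = 35197 < 58081 = 241² → obtuse
(82,54,75): 54²+75² = 8541 > 6724 = 82² → acute
(96,378,390): 96²+378² = 152100 = 390² → right
2 of the 5 are obtuse.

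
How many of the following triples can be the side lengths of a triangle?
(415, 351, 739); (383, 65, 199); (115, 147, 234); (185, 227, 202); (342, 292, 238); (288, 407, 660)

5

(351,415,739): 351+415 > 739 → valid
(65,199,383): 65+199 ≤ 383 → not valid
(115,147,234): 115+147 > 234 → valid
(185,202,227): 185+202 > 227 → valid
(238,292,342): 238+292 > 342 → valid
(288,407,660): 288+407 > 660 → valid
5 of the 6 triples form a triangle.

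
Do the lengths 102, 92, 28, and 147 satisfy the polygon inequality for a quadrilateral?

Yes

A quadrilateral exists iff every side is shorter than the sum of the others — equivalently, the longest side is less than the sum of the rest.
Longest side 147 < 222 (sum of the remaining 3), so yes.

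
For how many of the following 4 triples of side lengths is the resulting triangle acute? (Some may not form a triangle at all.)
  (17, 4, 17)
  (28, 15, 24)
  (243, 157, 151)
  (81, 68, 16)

(17,4,17): 4²+17² = 305 > 289 = 17² → acute
(28,15,24): 15²+24² = 801 > 784 = 28² → acute
(243,157,151): 151²+157² = 47450 < 59049 = 243² → obtuse
(81,68,16): 16²+68² = 4880 < 6561 = 81² → obtuse
2 of the 4 are acute.

2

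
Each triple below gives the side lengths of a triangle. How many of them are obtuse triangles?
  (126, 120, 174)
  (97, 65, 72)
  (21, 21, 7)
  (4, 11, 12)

(126,120,174): 120²+126² = 30276 = 174² → right
(97,65,72): 65²+72² = 9409 = 97² → right
(21,21,7): 7²+21² = 490 > 441 = 21² → acute
(4,11,12): 4²+11² = 137 < 144 = 12² → obtuse
1 of the 4 is obtuse.

1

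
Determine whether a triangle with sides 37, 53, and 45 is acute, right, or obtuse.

Compare the square of the longest side to the sum of squares of the other two: 37² + 45² = 3394 > 2809 = 53².

acute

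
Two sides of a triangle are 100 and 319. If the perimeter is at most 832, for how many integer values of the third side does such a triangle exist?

194

Triangle inequality: 219 < x < 419. Perimeter ≤ 832 gives x ≤ 832 − 100 − 319 = 413.
So 219 < x ≤ 413; integers 220 through 413: 194 values.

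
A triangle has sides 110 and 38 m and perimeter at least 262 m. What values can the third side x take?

Triangle inequality alone gives 72 < x < 148.
The perimeter condition gives x ≥ 262 − 110 − 38 = 114.
Intersecting the two: 114 ≤ x < 148.

114 ≤ x < 148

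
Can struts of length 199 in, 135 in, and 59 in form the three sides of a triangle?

No

The longest side is 199, but the other two sum to only 194.
194 < 199, so the triangle inequality fails.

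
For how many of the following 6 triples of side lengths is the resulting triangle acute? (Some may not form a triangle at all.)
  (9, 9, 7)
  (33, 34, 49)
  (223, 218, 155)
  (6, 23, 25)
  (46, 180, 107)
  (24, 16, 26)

(9,9,7): 7²+9² = 130 > 81 = 9² → acute
(33,34,49): 33²+34² = 2245 < 2401 = 49² → obtuse
(223,218,155): 155²+218² = 71549 > 49729 = 223² → acute
(6,23,25): 6²+23² = 565 < 625 = 25² → obtuse
(46,180,107): 46+107 ≤ 180, not a triangle
(24,16,26): 16²+24² = 832 > 676 = 26² → acute
3 of the 6 are acute.

3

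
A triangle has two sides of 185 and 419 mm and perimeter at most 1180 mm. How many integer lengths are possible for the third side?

Triangle inequality: 234 < x < 604. Perimeter ≤ 1180 gives x ≤ 1180 − 185 − 419 = 576.
So 234 < x ≤ 576; integers 235 through 576: 342 values.

342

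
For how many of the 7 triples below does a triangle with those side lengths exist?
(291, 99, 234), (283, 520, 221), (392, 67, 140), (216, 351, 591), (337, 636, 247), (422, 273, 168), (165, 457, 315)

3

(99,234,291): 99+234 > 291 → valid
(221,283,520): 221+283 ≤ 520 → not valid
(67,140,392): 67+140 ≤ 392 → not valid
(216,351,591): 216+351 ≤ 591 → not valid
(247,337,636): 247+337 ≤ 636 → not valid
(168,273,422): 168+273 > 422 → valid
(165,315,457): 165+315 > 457 → valid
3 of the 7 triples form a triangle.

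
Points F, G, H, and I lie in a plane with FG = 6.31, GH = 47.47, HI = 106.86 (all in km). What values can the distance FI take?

53.08 ≤ FI ≤ 160.64 km

The maximum is all hops collinear in one direction: 6.31 + 47.47 + 106.86 = 160.64.
The longest hop is 106.86; the others sum to 53.78. Folding the others back against it leaves at least 106.86 − 53.78 = 53.08.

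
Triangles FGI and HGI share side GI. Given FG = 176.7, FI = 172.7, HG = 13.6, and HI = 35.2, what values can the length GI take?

21.6 < GI < 48.8

From triangle FGI: |176.7 − 172.7| < GI < 176.7 + 172.7, i.e. 4.0 < GI < 349.4.
From triangle HGI: 21.6 < GI < 48.8.
Both must hold, so GI lies in the intersection.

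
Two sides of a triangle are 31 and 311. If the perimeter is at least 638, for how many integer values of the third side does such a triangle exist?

46

Triangle inequality: 280 < x < 342. Perimeter ≥ 638 gives x ≥ 638 − 31 − 311 = 296.
So 296 ≤ x < 342; integers 296 through 341: 46 values.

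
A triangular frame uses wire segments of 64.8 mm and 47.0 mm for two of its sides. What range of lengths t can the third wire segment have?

17.8 < t < 111.8

By the triangle inequality, t must be less than 64.8 + 47.0 = 111.8 and greater than |64.8 − 47.0| = 17.8.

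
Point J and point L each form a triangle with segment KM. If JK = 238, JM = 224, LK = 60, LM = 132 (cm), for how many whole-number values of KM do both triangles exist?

119

From triangle JKM: 14 < KM < 462.
From triangle LKM: 72 < KM < 192.
Intersection: 72 < KM < 192, so integers 73 through 191: 119 values.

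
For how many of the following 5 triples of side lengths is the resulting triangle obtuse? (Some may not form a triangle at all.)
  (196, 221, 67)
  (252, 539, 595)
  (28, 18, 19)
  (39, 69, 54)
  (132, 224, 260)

(196,221,67): 67²+196² = 42905 < 48841 = 221² → obtuse
(252,539,595): 252²+539² = 354025 = 595² → right
(28,18,19): 18²+19² = 685 < 784 = 28² → obtuse
(39,69,54): 39²+54² = 4437 < 4761 = 69² → obtuse
(132,224,260): 132²+224² = 67600 = 260² → right
3 of the 5 are obtuse.

3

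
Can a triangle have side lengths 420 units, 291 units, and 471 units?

Yes

The longest side is 471, and the other two sum to 711.
Since 711 > 471, the triangle inequality holds.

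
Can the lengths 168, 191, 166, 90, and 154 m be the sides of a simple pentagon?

Yes

A pentagon exists iff every side is shorter than the sum of the others — equivalently, the longest side is less than the sum of the rest.
Longest side 191 < 578 (sum of the remaining 4), so yes.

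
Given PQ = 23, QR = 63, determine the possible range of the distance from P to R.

By the triangle inequality, |23 − 63| ≤ PR ≤ 23 + 63.

40 ≤ PR ≤ 86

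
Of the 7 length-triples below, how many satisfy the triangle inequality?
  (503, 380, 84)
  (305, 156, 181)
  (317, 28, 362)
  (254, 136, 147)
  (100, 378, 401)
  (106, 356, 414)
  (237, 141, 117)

(84,380,503): 84+380 ≤ 503 → not valid
(156,181,305): 156+181 > 305 → valid
(28,317,362): 28+317 ≤ 362 → not valid
(136,147,254): 136+147 > 254 → valid
(100,378,401): 100+378 > 401 → valid
(106,356,414): 106+356 > 414 → valid
(117,141,237): 117+141 > 237 → valid
5 of the 7 triples form a triangle.

5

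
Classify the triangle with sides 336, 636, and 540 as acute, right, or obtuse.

Compare the square of the longest side to the sum of squares of the other two: 336² + 540² = 404496 = 636².

right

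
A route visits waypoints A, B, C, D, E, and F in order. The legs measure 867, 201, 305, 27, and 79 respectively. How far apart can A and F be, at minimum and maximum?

255 ≤ AF ≤ 1479

The maximum is all hops collinear in one direction: 867 + 201 + 305 + 27 + 79 = 1479.
The longest hop is 867; the others sum to 612. Folding the others back against it leaves at least 867 − 612 = 255.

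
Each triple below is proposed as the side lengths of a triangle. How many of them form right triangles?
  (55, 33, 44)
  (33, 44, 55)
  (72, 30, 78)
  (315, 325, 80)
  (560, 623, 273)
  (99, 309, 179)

(55,33,44): 33²+44² = 3025 = 55² → right
(33,44,55): 33²+44² = 3025 = 55² → right
(72,30,78): 30²+72² = 6084 = 78² → right
(315,325,80): 80²+315² = 105625 = 325² → right
(560,623,273): 273²+560² = 388129 = 623² → right
(99,309,179): 99+179 ≤ 309, not a triangle
5 of the 6 are right.

5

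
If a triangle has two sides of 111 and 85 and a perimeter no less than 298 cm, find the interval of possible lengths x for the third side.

102 ≤ x < 196 cm

Triangle inequality alone gives 26 < x < 196.
The perimeter condition gives x ≥ 298 − 111 − 85 = 102.
Intersecting the two: 102 ≤ x < 196.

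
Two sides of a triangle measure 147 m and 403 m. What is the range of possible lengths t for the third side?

By the triangle inequality, t must be less than 147 + 403 = 550 and greater than |147 − 403| = 256.

256 < t < 550 (m)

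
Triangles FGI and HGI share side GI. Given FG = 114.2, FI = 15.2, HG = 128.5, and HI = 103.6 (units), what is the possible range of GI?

From triangle FGI: |114.2 − 15.2| < GI < 114.2 + 15.2, i.e. 99.0 < GI < 129.4.
From triangle HGI: 24.9 < GI < 232.1.
Both must hold, so GI lies in the intersection.

99.0 < GI < 129.4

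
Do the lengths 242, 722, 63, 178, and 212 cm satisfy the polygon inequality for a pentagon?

For a pentagon, each side must be shorter than the sum of the others.
Here the longest side is 722, but the remaining 4 sides sum to only 695.

No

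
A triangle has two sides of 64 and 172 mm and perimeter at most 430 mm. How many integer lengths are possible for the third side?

86

Triangle inequality: 108 < x < 236. Perimeter ≤ 430 gives x ≤ 430 − 64 − 172 = 194.
So 108 < x ≤ 194; integers 109 through 194: 86 values.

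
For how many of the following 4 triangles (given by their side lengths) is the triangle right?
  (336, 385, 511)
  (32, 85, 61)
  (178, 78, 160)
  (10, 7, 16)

2

(336,385,511): 336²+385² = 261121 = 511² → right
(32,85,61): 32²+61² = 4745 < 7225 = 85² → obtuse
(178,78,160): 78²+160² = 31684 = 178² → right
(10,7,16): 7²+10² = 149 < 256 = 16² → obtuse
2 of the 4 are right.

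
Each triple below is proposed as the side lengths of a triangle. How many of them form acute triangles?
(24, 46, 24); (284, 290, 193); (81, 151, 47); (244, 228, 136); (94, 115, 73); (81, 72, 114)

3

(24,46,24): 24²+24² = 1152 < 2116 = 46² → obtuse
(284,290,193): 193²+284² = 117905 > 84100 = 290² → acute
(81,151,47): 47+81 ≤ 151, not a triangle
(244,228,136): 136²+228² = 70480 > 59536 = 244² → acute
(94,115,73): 73²+94² = 14165 > 13225 = 115² → acute
(81,72,114): 72²+81² = 11745 < 12996 = 114² → obtuse
3 of the 6 are acute.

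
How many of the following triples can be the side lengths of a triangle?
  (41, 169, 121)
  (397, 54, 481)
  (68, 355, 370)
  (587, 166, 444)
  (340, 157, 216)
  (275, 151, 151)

4

(41,121,169): 41+121 ≤ 169 → not valid
(54,397,481): 54+397 ≤ 481 → not valid
(68,355,370): 68+355 > 370 → valid
(166,444,587): 166+444 > 587 → valid
(157,216,340): 157+216 > 340 → valid
(151,151,275): 151+151 > 275 → valid
4 of the 6 triples form a triangle.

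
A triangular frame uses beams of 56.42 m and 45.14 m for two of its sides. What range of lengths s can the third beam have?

11.28 < s < 101.56

By the triangle inequality, s must be less than 56.42 + 45.14 = 101.56 and greater than |56.42 − 45.14| = 11.28.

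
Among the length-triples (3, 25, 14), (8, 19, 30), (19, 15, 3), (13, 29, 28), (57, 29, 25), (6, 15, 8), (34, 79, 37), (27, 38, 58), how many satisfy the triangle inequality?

2

(3,14,25): 3+14 ≤ 25 → not valid
(8,19,30): 8+19 ≤ 30 → not valid
(3,15,19): 3+15 ≤ 19 → not valid
(13,28,29): 13+28 > 29 → valid
(25,29,57): 25+29 ≤ 57 → not valid
(6,8,15): 6+8 ≤ 15 → not valid
(34,37,79): 34+37 ≤ 79 → not valid
(27,38,58): 27+38 > 58 → valid
2 of the 8 triples form a triangle.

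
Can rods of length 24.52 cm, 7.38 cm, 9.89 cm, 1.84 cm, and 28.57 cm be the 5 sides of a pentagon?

A pentagon exists iff every side is shorter than the sum of the others — equivalently, the longest side is less than the sum of the rest.
Longest side 28.57 < 43.63 (sum of the remaining 4), so yes.

Yes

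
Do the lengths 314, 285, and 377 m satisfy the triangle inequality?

Yes

The longest side is 377, and the other two sum to 599.
Since 599 > 377, the triangle inequality holds.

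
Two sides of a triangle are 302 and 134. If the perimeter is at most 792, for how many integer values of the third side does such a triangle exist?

188

Triangle inequality: 168 < x < 436. Perimeter ≤ 792 gives x ≤ 792 − 302 − 134 = 356.
So 168 < x ≤ 356; integers 169 through 356: 188 values.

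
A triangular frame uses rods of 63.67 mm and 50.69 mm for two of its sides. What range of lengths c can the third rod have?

12.98 < c < 114.36

By the triangle inequality, c must be less than 63.67 + 50.69 = 114.36 and greater than |63.67 − 50.69| = 12.98.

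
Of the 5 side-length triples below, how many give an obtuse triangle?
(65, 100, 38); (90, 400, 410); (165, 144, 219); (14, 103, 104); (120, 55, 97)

3

(65,100,38): 38²+65² = 5669 < 10000 = 100² → obtuse
(90,400,410): 90²+400² = 168100 = 410² → right
(165,144,219): 144²+165² = 47961 = 219² → right
(14,103,104): 14²+103² = 10805 < 10816 = 104² → obtuse
(120,55,97): 55²+97² = 12434 < 14400 = 120² → obtuse
3 of the 5 are obtuse.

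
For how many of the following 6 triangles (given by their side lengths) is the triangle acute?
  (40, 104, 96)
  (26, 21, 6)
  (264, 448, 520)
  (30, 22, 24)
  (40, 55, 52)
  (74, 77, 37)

(40,104,96): 40²+96² = 10816 = 104² → right
(26,21,6): 6²+21² = 477 < 676 = 26² → obtuse
(264,448,520): 264²+448² = 270400 = 520² → right
(30,22,24): 22²+24² = 1060 > 900 = 30² → acute
(40,55,52): 40²+52² = 4304 > 3025 = 55² → acute
(74,77,37): 37²+74² = 6845 > 5929 = 77² → acute
3 of the 6 are acute.

3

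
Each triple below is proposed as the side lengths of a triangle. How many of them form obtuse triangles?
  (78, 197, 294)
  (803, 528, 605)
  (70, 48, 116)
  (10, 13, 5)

(78,197,294): 78+197 ≤ 294, not a triangle
(803,528,605): 528²+605² = 644809 = 803² → right
(70,48,116): 48²+70² = 7204 < 13456 = 116² → obtuse
(10,13,5): 5²+10² = 125 < 169 = 13² → obtuse
2 of the 4 are obtuse.

2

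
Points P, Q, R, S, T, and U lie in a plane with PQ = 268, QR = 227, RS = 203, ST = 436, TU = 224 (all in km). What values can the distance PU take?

0 ≤ PU ≤ 1358 km

The maximum is all hops collinear in one direction: 268 + 227 + 203 + 436 + 224 = 1358.
The longest hop is 436; the others sum to 922. Since 436 ≤ 922, the path can fold back on itself completely, so the minimum distance is 0.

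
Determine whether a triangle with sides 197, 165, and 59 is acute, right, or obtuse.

Compare the square of the longest side to the sum of squares of the other two: 59² + 165² = 30706 < 38809 = 197².

obtuse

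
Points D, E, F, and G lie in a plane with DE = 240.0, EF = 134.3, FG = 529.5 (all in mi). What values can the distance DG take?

The maximum is all hops collinear in one direction: 240.0 + 134.3 + 529.5 = 903.8.
The longest hop is 529.5; the others sum to 374.3. Folding the others back against it leaves at least 529.5 − 374.3 = 155.2.

155.2 ≤ DG ≤ 903.8 mi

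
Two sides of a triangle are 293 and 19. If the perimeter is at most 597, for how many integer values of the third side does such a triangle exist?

11

Triangle inequality: 274 < x < 312. Perimeter ≤ 597 gives x ≤ 597 − 293 − 19 = 285.
So 274 < x ≤ 285; integers 275 through 285: 11 values.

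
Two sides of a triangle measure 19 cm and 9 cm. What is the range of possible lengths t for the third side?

10 < t < 28

By the triangle inequality, t must be less than 19 + 9 = 28 and greater than |19 − 9| = 10.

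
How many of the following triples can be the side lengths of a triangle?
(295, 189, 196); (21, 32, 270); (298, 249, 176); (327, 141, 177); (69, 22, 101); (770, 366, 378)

2

(189,196,295): 189+196 > 295 → valid
(21,32,270): 21+32 ≤ 270 → not valid
(176,249,298): 176+249 > 298 → valid
(141,177,327): 141+177 ≤ 327 → not valid
(22,69,101): 22+69 ≤ 101 → not valid
(366,378,770): 366+378 ≤ 770 → not valid
2 of the 6 triples form a triangle.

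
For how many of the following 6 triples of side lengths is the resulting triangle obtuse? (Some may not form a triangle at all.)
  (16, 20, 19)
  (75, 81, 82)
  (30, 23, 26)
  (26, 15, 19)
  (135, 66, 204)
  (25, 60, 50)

2

(16,20,19): 16²+19² = 617 > 400 = 20² → acute
(75,81,82): 75²+81² = 12186 > 6724 = 82² → acute
(30,23,26): 23²+26² = 1205 > 900 = 30² → acute
(26,15,19): 15²+19² = 586 < 676 = 26² → obtuse
(135,66,204): 66+135 ≤ 204, not a triangle
(25,60,50): 25²+50² = 3125 < 3600 = 60² → obtuse
2 of the 6 are obtuse.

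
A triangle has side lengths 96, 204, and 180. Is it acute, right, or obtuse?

Compare the square of the longest side to the sum of squares of the other two: 96² + 180² = 41616 = 204².

right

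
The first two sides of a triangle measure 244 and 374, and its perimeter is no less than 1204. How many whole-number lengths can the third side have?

Triangle inequality: 130 < x < 618. Perimeter ≥ 1204 gives x ≥ 1204 − 244 − 374 = 586.
So 586 ≤ x < 618; integers 586 through 617: 32 values.

32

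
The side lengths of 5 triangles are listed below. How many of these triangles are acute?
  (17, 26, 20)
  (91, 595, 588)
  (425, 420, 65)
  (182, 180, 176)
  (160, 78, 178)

(17,26,20): 17²+20² = 689 > 676 = 26² → acute
(91,595,588): 91²+588² = 354025 = 595² → right
(425,420,65): 65²+420² = 180625 = 425² → right
(182,180,176): 176²+180² = 63376 > 33124 = 182² → acute
(160,78,178): 78²+160² = 31684 = 178² → right
2 of the 5 are acute.

2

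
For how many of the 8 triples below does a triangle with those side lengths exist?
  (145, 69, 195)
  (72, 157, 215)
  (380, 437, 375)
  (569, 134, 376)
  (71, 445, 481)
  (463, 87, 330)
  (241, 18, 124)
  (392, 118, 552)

4

(69,145,195): 69+145 > 195 → valid
(72,157,215): 72+157 > 215 → valid
(375,380,437): 375+380 > 437 → valid
(134,376,569): 134+376 ≤ 569 → not valid
(71,445,481): 71+445 > 481 → valid
(87,330,463): 87+330 ≤ 463 → not valid
(18,124,241): 18+124 ≤ 241 → not valid
(118,392,552): 118+392 ≤ 552 → not valid
4 of the 8 triples form a triangle.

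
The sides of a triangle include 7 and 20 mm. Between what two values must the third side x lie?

13 < x < 27 (mm)

By the triangle inequality, x must be less than 7 + 20 = 27 and greater than |7 − 20| = 13.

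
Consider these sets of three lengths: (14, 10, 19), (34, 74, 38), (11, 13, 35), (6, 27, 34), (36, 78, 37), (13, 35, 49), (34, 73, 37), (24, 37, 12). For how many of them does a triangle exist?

1

(10,14,19): 10+14 > 19 → valid
(34,38,74): 34+38 ≤ 74 → not valid
(11,13,35): 11+13 ≤ 35 → not valid
(6,27,34): 6+27 ≤ 34 → not valid
(36,37,78): 36+37 ≤ 78 → not valid
(13,35,49): 13+35 ≤ 49 → not valid
(34,37,73): 34+37 ≤ 73 → not valid
(12,24,37): 12+24 ≤ 37 → not valid
1 of the 8 triples forms a triangle.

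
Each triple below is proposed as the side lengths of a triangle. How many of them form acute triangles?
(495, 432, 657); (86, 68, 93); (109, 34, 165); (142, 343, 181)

(495,432,657): 432²+495² = 431649 = 657² → right
(86,68,93): 68²+86² = 12020 > 8649 = 93² → acute
(109,34,165): 34+109 ≤ 165, not a triangle
(142,343,181): 142+181 ≤ 343, not a triangle
1 of the 4 is acute.

1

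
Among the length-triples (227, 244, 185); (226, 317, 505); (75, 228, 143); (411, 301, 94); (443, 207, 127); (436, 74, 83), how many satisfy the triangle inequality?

2

(185,227,244): 185+227 > 244 → valid
(226,317,505): 226+317 > 505 → valid
(75,143,228): 75+143 ≤ 228 → not valid
(94,301,411): 94+301 ≤ 411 → not valid
(127,207,443): 127+207 ≤ 443 → not valid
(74,83,436): 74+83 ≤ 436 → not valid
2 of the 6 triples form a triangle.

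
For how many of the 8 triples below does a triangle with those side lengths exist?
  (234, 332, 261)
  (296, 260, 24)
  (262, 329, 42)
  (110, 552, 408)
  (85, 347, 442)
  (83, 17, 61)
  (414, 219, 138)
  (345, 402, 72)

(234,261,332): 234+261 > 332 → valid
(24,260,296): 24+260 ≤ 296 → not valid
(42,262,329): 42+262 ≤ 329 → not valid
(110,408,552): 110+408 ≤ 552 → not valid
(85,347,442): 85+347 ≤ 442 → not valid
(17,61,83): 17+61 ≤ 83 → not valid
(138,219,414): 138+219 ≤ 414 → not valid
(72,345,402): 72+345 > 402 → valid
2 of the 8 triples form a triangle.

2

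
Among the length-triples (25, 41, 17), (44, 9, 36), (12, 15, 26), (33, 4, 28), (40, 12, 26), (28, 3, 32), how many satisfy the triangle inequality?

(17,25,41): 17+25 > 41 → valid
(9,36,44): 9+36 > 44 → valid
(12,15,26): 12+15 > 26 → valid
(4,28,33): 4+28 ≤ 33 → not valid
(12,26,40): 12+26 ≤ 40 → not valid
(3,28,32): 3+28 ≤ 32 → not valid
3 of the 6 triples form a triangle.

3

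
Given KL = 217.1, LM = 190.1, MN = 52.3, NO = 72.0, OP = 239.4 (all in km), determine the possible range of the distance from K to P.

The maximum is all hops collinear in one direction: 217.1 + 190.1 + 52.3 + 72.0 + 239.4 = 770.9.
The longest hop is 239.4; the others sum to 531.5. Since 239.4 ≤ 531.5, the path can fold back on itself completely, so the minimum distance is 0.

0 ≤ KP ≤ 770.9 km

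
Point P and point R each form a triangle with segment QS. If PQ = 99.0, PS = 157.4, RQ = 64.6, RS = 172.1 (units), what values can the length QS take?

107.5 < QS < 236.7

From triangle PQS: |99.0 − 157.4| < QS < 99.0 + 157.4, i.e. 58.4 < QS < 256.4.
From triangle RQS: 107.5 < QS < 236.7.
Both must hold, so QS lies in the intersection.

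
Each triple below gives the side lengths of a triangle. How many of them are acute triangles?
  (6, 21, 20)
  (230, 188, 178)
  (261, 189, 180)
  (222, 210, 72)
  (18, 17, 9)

2

(6,21,20): 6²+20² = 436 < 441 = 21² → obtuse
(230,188,178): 178²+188² = 67028 > 52900 = 230² → acute
(261,189,180): 180²+189² = 68121 = 261² → right
(222,210,72): 72²+210² = 49284 = 222² → right
(18,17,9): 9²+17² = 370 > 324 = 18² → acute
2 of the 5 are acute.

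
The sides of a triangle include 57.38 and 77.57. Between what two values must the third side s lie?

By the triangle inequality, s must be less than 57.38 + 77.57 = 134.95 and greater than |57.38 − 77.57| = 20.19.

20.19 < s < 134.95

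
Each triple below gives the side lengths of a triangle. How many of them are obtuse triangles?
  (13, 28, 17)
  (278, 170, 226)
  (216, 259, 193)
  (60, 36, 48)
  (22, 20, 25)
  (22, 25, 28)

(13,28,17): 13²+17² = 458 < 784 = 28² → obtuse
(278,170,226): 170²+226² = 79976 > 77284 = 278² → acute
(216,259,193): 193²+216² = 83905 > 67081 = 259² → acute
(60,36,48): 36²+48² = 3600 = 60² → right
(22,20,25): 20²+22² = 884 > 625 = 25² → acute
(22,25,28): 22²+25² = 1109 > 784 = 28² → acute
1 of the 6 is obtuse.

1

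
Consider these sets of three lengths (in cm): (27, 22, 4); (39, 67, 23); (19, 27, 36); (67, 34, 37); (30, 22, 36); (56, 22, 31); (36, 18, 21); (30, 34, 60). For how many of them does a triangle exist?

(4,22,27): 4+22 ≤ 27 → not valid
(23,39,67): 23+39 ≤ 67 → not valid
(19,27,36): 19+27 > 36 → valid
(34,37,67): 34+37 > 67 → valid
(22,30,36): 22+30 > 36 → valid
(22,31,56): 22+31 ≤ 56 → not valid
(18,21,36): 18+21 > 36 → valid
(30,34,60): 30+34 > 60 → valid
5 of the 8 triples form a triangle.

5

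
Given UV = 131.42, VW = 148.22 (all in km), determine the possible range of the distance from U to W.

16.80 ≤ UW ≤ 279.64 km

By the triangle inequality, |131.42 − 148.22| ≤ UW ≤ 131.42 + 148.22.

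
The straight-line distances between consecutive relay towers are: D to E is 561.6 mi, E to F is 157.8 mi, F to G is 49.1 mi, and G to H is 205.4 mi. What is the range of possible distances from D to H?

The maximum is all hops collinear in one direction: 561.6 + 157.8 + 49.1 + 205.4 = 973.9.
The longest hop is 561.6; the others sum to 412.3. Folding the others back against it leaves at least 561.6 − 412.3 = 149.3.

149.3 ≤ DH ≤ 973.9 mi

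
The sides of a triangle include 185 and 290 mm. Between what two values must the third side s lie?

By the triangle inequality, s must be less than 185 + 290 = 475 and greater than |185 − 290| = 105.

105 < s < 475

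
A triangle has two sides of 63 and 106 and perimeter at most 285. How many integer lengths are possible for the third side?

Triangle inequality: 43 < x < 169. Perimeter ≤ 285 gives x ≤ 285 − 63 − 106 = 116.
So 43 < x ≤ 116; integers 44 through 116: 73 values.

73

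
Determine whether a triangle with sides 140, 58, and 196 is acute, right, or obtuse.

Compare the square of the longest side to the sum of squares of the other two: 58² + 140² = 22964 < 38416 = 196².

obtuse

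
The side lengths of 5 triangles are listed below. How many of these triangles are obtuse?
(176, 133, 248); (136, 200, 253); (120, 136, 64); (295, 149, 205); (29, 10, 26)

4

(176,133,248): 133²+176² = 48665 < 61504 = 248² → obtuse
(136,200,253): 136²+200² = 58496 < 64009 = 253² → obtuse
(120,136,64): 64²+120² = 18496 = 136² → right
(295,149,205): 149²+205² = 64226 < 87025 = 295² → obtuse
(29,10,26): 10²+26² = 776 < 841 = 29² → obtuse
4 of the 5 are obtuse.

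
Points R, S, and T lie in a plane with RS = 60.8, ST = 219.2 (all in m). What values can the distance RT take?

158.4 ≤ RT ≤ 280.0 m

By the triangle inequality, |60.8 − 219.2| ≤ RT ≤ 60.8 + 219.2.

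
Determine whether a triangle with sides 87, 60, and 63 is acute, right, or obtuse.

Compare the square of the longest side to the sum of squares of the other two: 60² + 63² = 7569 = 87².

right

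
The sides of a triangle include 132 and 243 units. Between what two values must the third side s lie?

111 < s < 375 (units)

By the triangle inequality, s must be less than 132 + 243 = 375 and greater than |132 − 243| = 111.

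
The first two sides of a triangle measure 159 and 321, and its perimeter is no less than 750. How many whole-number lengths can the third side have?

210

Triangle inequality: 162 < x < 480. Perimeter ≥ 750 gives x ≥ 750 − 159 − 321 = 270.
So 270 ≤ x < 480; integers 270 through 479: 210 values.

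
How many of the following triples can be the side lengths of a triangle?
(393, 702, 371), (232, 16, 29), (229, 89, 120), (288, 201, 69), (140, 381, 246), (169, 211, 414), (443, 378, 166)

(371,393,702): 371+393 > 702 → valid
(16,29,232): 16+29 ≤ 232 → not valid
(89,120,229): 89+120 ≤ 229 → not valid
(69,201,288): 69+201 ≤ 288 → not valid
(140,246,381): 140+246 > 381 → valid
(169,211,414): 169+211 ≤ 414 → not valid
(166,378,443): 166+378 > 443 → valid
3 of the 7 triples form a triangle.

3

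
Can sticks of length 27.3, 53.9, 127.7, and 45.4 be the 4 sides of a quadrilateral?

For a quadrilateral, each side must be shorter than the sum of the others.
Here the longest side is 127.7, but the remaining 3 sides sum to only 126.6.

No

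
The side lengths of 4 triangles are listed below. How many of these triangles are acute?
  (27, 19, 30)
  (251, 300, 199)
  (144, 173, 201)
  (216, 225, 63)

3

(27,19,30): 19²+27² = 1090 > 900 = 30² → acute
(251,300,199): 199²+251² = 102602 > 90000 = 300² → acute
(144,173,201): 144²+173² = 50665 > 40401 = 201² → acute
(216,225,63): 63²+216² = 50625 = 225² → right
3 of the 4 are acute.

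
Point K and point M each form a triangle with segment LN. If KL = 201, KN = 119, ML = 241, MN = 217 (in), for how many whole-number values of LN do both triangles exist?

From triangle KLN: 82 < LN < 320.
From triangle MLN: 24 < LN < 458.
Intersection: 82 < LN < 320, so integers 83 through 319: 237 values.

237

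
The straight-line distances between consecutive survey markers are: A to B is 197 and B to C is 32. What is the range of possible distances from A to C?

By the triangle inequality, |197 − 32| ≤ AC ≤ 197 + 32.

165 ≤ AC ≤ 229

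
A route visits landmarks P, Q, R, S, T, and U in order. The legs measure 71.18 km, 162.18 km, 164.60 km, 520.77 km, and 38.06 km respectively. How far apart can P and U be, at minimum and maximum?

The maximum is all hops collinear in one direction: 71.18 + 162.18 + 164.60 + 520.77 + 38.06 = 956.79.
The longest hop is 520.77; the others sum to 436.02. Folding the others back against it leaves at least 520.77 − 436.02 = 84.75.

84.75 ≤ PU ≤ 956.79 km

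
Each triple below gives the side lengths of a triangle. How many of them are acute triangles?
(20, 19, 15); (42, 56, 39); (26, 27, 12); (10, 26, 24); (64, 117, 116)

4

(20,19,15): 15²+19² = 586 > 400 = 20² → acute
(42,56,39): 39²+42² = 3285 > 3136 = 56² → acute
(26,27,12): 12²+26² = 820 > 729 = 27² → acute
(10,26,24): 10²+24² = 676 = 26² → right
(64,117,116): 64²+116² = 17552 > 13689 = 117² → acute
4 of the 5 are acute.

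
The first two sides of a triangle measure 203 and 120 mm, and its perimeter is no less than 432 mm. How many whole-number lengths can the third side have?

Triangle inequality: 83 < x < 323. Perimeter ≥ 432 gives x ≥ 432 − 203 − 120 = 109.
So 109 ≤ x < 323; integers 109 through 322: 214 values.

214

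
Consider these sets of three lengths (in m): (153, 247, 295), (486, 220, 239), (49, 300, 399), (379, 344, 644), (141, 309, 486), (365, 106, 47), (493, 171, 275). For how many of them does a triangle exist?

2

(153,247,295): 153+247 > 295 → valid
(220,239,486): 220+239 ≤ 486 → not valid
(49,300,399): 49+300 ≤ 399 → not valid
(344,379,644): 344+379 > 644 → valid
(141,309,486): 141+309 ≤ 486 → not valid
(47,106,365): 47+106 ≤ 365 → not valid
(171,275,493): 171+275 ≤ 493 → not valid
2 of the 7 triples form a triangle.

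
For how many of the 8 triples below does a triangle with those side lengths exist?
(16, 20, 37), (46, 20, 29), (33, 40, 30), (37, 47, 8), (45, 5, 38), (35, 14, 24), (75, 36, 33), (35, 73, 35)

3

(16,20,37): 16+20 ≤ 37 → not valid
(20,29,46): 20+29 > 46 → valid
(30,33,40): 30+33 > 40 → valid
(8,37,47): 8+37 ≤ 47 → not valid
(5,38,45): 5+38 ≤ 45 → not valid
(14,24,35): 14+24 > 35 → valid
(33,36,75): 33+36 ≤ 75 → not valid
(35,35,73): 35+35 ≤ 73 → not valid
3 of the 8 triples form a triangle.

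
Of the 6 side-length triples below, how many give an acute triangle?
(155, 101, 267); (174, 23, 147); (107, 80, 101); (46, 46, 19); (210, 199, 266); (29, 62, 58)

4

(155,101,267): 101+155 ≤ 267, not a triangle
(174,23,147): 23+147 ≤ 174, not a triangle
(107,80,101): 80²+101² = 16601 > 11449 = 107² → acute
(46,46,19): 19²+46² = 2477 > 2116 = 46² → acute
(210,199,266): 199²+210² = 83701 > 70756 = 266² → acute
(29,62,58): 29²+58² = 4205 > 3844 = 62² → acute
4 of the 6 are acute.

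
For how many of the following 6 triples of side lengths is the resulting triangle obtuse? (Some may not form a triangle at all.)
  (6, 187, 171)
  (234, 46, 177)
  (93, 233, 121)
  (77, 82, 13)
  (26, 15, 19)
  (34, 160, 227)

2

(6,187,171): 6+171 ≤ 187, not a triangle
(234,46,177): 46+177 ≤ 234, not a triangle
(93,233,121): 93+121 ≤ 233, not a triangle
(77,82,13): 13²+77² = 6098 < 6724 = 82² → obtuse
(26,15,19): 15²+19² = 586 < 676 = 26² → obtuse
(34,160,227): 34+160 ≤ 227, not a triangle
2 of the 6 are obtuse.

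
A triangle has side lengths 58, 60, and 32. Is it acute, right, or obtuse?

acute

Compare the square of the longest side to the sum of squares of the other two: 32² + 58² = 4388 > 3600 = 60².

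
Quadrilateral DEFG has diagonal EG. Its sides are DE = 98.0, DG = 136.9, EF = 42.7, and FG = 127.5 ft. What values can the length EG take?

From triangle DEG: |98.0 − 136.9| < EG < 98.0 + 136.9, i.e. 38.9 < EG < 234.9.
From triangle FEG: 84.8 < EG < 170.2.
Both must hold, so EG lies in the intersection.

84.8 < EG < 170.2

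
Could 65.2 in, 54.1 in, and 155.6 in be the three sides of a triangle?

No

The longest side is 155.6, but the other two sum to only 119.3.
119.3 < 155.6, so the triangle inequality fails.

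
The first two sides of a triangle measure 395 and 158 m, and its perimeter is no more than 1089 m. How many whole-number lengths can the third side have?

Triangle inequality: 237 < x < 553. Perimeter ≤ 1089 gives x ≤ 1089 − 395 − 158 = 536.
So 237 < x ≤ 536; integers 238 through 536: 299 values.

299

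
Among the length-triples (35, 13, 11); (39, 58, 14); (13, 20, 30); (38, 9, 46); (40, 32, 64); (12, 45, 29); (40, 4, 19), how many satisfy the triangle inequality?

(11,13,35): 11+13 ≤ 35 → not valid
(14,39,58): 14+39 ≤ 58 → not valid
(13,20,30): 13+20 > 30 → valid
(9,38,46): 9+38 > 46 → valid
(32,40,64): 32+40 > 64 → valid
(12,29,45): 12+29 ≤ 45 → not valid
(4,19,40): 4+19 ≤ 40 → not valid
3 of the 7 triples form a triangle.

3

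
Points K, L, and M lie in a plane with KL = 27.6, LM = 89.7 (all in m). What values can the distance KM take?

By the triangle inequality, |27.6 − 89.7| ≤ KM ≤ 27.6 + 89.7.

62.1 ≤ KM ≤ 117.3 m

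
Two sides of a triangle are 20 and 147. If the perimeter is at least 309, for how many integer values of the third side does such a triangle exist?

25

Triangle inequality: 127 < x < 167. Perimeter ≥ 309 gives x ≥ 309 − 20 − 147 = 142.
So 142 ≤ x < 167; integers 142 through 166: 25 values.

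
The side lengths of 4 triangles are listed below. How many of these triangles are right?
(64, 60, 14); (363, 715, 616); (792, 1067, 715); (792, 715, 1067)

3

(64,60,14): 14²+60² = 3796 < 4096 = 64² → obtuse
(363,715,616): 363²+616² = 511225 = 715² → right
(792,1067,715): 715²+792² = 1138489 = 1067² → right
(792,715,1067): 715²+792² = 1138489 = 1067² → right
3 of the 4 are right.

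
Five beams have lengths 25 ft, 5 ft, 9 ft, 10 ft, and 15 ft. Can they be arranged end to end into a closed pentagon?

Yes

A pentagon exists iff every side is shorter than the sum of the others — equivalently, the longest side is less than the sum of the rest.
Longest side 25 < 39 (sum of the remaining 4), so yes.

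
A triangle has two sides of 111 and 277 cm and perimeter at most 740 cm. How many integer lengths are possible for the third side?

Triangle inequality: 166 < x < 388. Perimeter ≤ 740 gives x ≤ 740 − 111 − 277 = 352.
So 166 < x ≤ 352; integers 167 through 352: 186 values.

186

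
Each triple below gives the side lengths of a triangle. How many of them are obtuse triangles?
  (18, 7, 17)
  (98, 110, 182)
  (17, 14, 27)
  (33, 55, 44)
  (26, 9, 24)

(18,7,17): 7²+17² = 338 > 324 = 18² → acute
(98,110,182): 98²+110² = 21704 < 33124 = 182² → obtuse
(17,14,27): 14²+17² = 485 < 729 = 27² → obtuse
(33,55,44): 33²+44² = 3025 = 55² → right
(26,9,24): 9²+24² = 657 < 676 = 26² → obtuse
3 of the 5 are obtuse.

3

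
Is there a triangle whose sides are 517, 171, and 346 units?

The two shorter sides sum to 517, exactly equal to the longest side 517.
That gives only a degenerate (flat) triangle — the inequality must be strict.

No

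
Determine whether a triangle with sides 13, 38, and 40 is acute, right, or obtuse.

Compare the square of the longest side to the sum of squares of the other two: 13² + 38² = 1613 > 1600 = 40².

acute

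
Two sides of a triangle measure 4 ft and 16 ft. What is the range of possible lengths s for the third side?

12 < s < 20

By the triangle inequality, s must be less than 4 + 16 = 20 and greater than |4 − 16| = 12.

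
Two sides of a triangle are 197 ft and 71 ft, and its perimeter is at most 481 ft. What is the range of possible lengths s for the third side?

126 < s ≤ 213

Triangle inequality alone gives 126 < s < 268.
The perimeter condition gives s ≤ 481 − 197 − 71 = 213.
Intersecting the two: 126 < s ≤ 213.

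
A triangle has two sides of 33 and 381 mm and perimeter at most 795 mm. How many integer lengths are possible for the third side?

33

Triangle inequality: 348 < x < 414. Perimeter ≤ 795 gives x ≤ 795 − 33 − 381 = 381.
So 348 < x ≤ 381; integers 349 through 381: 33 values.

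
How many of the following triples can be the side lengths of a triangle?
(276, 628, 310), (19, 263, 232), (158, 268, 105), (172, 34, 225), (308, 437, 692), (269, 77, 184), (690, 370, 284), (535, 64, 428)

(276,310,628): 276+310 ≤ 628 → not valid
(19,232,263): 19+232 ≤ 263 → not valid
(105,158,268): 105+158 ≤ 268 → not valid
(34,172,225): 34+172 ≤ 225 → not valid
(308,437,692): 308+437 > 692 → valid
(77,184,269): 77+184 ≤ 269 → not valid
(284,370,690): 284+370 ≤ 690 → not valid
(64,428,535): 64+428 ≤ 535 → not valid
1 of the 8 triples forms a triangle.

1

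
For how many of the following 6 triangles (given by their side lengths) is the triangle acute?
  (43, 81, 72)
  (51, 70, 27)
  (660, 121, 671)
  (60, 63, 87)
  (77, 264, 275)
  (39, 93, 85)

(43,81,72): 43²+72² = 7033 > 6561 = 81² → acute
(51,70,27): 27²+51² = 3330 < 4900 = 70² → obtuse
(660,121,671): 121²+660² = 450241 = 671² → right
(60,63,87): 60²+63² = 7569 = 87² → right
(77,264,275): 77²+264² = 75625 = 275² → right
(39,93,85): 39²+85² = 8746 > 8649 = 93² → acute
2 of the 6 are acute.

2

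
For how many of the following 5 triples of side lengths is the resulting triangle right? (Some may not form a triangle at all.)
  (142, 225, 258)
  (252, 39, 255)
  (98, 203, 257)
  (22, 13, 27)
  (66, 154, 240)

(142,225,258): 142²+225² = 70789 > 66564 = 258² → acute
(252,39,255): 39²+252² = 65025 = 255² → right
(98,203,257): 98²+203² = 50813 < 66049 = 257² → obtuse
(22,13,27): 13²+22² = 653 < 729 = 27² → obtuse
(66,154,240): 66+154 ≤ 240, not a triangle
1 of the 5 is right.

1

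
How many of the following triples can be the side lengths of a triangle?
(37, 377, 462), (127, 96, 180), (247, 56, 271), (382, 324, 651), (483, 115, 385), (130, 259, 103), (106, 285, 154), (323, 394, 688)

5

(37,377,462): 37+377 ≤ 462 → not valid
(96,127,180): 96+127 > 180 → valid
(56,247,271): 56+247 > 271 → valid
(324,382,651): 324+382 > 651 → valid
(115,385,483): 115+385 > 483 → valid
(103,130,259): 103+130 ≤ 259 → not valid
(106,154,285): 106+154 ≤ 285 → not valid
(323,394,688): 323+394 > 688 → valid
5 of the 8 triples form a triangle.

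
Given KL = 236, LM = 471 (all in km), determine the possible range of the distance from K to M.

235 ≤ KM ≤ 707 km

By the triangle inequality, |236 − 471| ≤ KM ≤ 236 + 471.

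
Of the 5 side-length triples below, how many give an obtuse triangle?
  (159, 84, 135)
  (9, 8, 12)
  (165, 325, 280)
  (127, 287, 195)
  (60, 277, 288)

2

(159,84,135): 84²+135² = 25281 = 159² → right
(9,8,12): 8²+9² = 145 > 144 = 12² → acute
(165,325,280): 165²+280² = 105625 = 325² → right
(127,287,195): 127²+195² = 54154 < 82369 = 287² → obtuse
(60,277,288): 60²+277² = 80329 < 82944 = 288² → obtuse
2 of the 5 are obtuse.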